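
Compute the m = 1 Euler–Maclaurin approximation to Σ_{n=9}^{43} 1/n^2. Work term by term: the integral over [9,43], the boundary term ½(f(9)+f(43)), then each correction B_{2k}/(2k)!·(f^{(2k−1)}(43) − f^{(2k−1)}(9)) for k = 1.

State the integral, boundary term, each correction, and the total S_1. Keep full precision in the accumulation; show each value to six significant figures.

∫_9^43 1/x^2 dx evaluates to 0.0878553.
Endpoint term: (f(9) + f(43))/2 = (0.0123457 + 0.000540833)/2 = 0.00644326.
Running total after boundary: 0.0942986.
Correction k=1: B_{2}/2! · (f^{(1)}(43) − f^{(1)}(9)) = 1/12 · (-2.51550e-05 − (-0.00274348)) = 0.000226527.

S_1 ≈ 0.0945251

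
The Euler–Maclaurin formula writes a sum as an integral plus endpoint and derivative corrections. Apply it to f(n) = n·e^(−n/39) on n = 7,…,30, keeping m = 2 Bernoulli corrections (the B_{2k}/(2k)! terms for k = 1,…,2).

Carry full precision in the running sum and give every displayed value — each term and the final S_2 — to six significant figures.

The integral term ∫_7^30 x·e^(−x/39) dx = 252.316.
Boundary: ½(f(7) + f(30)) = ½(5.84989 + 13.9011) = 9.87549.
Running total after boundary: 262.192.
Order-1 term: 1/12 · (0.106931 − 0.685701) = -0.0482308.
Running total after k=1: 262.144.
Order-2 term: −1/720 · (0.000679599 − 0.00154970) = 1.20848e-06.

S_2 ≈ 262.144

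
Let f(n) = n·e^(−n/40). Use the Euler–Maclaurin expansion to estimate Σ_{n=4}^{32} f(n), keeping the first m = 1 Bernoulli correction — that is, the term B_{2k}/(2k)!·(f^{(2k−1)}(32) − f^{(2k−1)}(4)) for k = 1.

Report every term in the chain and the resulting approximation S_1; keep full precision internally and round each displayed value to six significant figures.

S_1 ≈ 307.385

The integral term ∫_4^32 x·e^(−x/40) dx = 298.446.
Endpoint term: (f(4) + f(32))/2 = (3.61935 + 14.3785)/2 = 8.99894.
So far: 307.445.
Order-1 term: 1/12 · (0.0898658 − 0.814354) = -0.0603740.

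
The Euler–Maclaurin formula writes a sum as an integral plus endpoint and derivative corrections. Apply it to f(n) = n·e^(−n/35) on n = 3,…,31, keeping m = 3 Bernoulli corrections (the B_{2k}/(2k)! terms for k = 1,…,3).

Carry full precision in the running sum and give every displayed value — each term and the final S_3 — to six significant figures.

S_3 ≈ 275.763

∫_3^31 x·e^(−x/35) dx evaluates to 268.060.
Boundary: ½(f(3) + f(31)) = ½(2.75357 + 12.7850) = 7.76929.
Running total after boundary: 275.829.
Order-1 term: 1/12 · (0.0471337 − 0.839183) = -0.0660041.
After k=1: 275.763.
Order-2 term: −1/720 · (0.000711814 − 0.00218359) = 2.04413e-06.
After k=2: 275.763.
Order-3 term: 1/30240 · (1.13074e-06 − 3.00582e-06) = -6.20067e-11.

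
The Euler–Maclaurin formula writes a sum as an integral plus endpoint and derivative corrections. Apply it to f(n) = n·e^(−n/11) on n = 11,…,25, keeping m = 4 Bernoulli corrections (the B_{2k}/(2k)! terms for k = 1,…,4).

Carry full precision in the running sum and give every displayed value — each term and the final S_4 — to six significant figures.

S_4 ≈ 51.5269

Integral: ∫_11^25 x·e^(−x/11) dx = 48.2266.
Boundary: ½(f(11) + f(25)) = ½(4.04667 + 2.57577) = 3.31122.
Running total after boundary: 51.5378.
k=1: B_{2}/(2)! × [f^{(1)}(25) − f^{(1)}(11)] = 1/12 × (-0.131130 − 0.00000) = -0.0109275.
Partial sum through k=1: 51.5269.
k=2: B_{4}/(4)! × [f^{(3)}(25) − f^{(3)}(11)] = −1/720 × (0.000619269 − 0.00608065) = 7.58525e-06.
Partial sum through k=2: 51.5269.
k=3: B_{6}/(6)! × [f^{(5)}(25) − f^{(5)}(11)] = 1/30240 × (1.91922e-05 − 0.000100507) = -2.68897e-09.
Partial sum through k=3: 51.5269.
k=4: B_{8}/(8)! × [f^{(7)}(25) − f^{(7)}(11)] = −1/1209600 × (2.74930e-07 − 1.24595e-06) = 8.02762e-13.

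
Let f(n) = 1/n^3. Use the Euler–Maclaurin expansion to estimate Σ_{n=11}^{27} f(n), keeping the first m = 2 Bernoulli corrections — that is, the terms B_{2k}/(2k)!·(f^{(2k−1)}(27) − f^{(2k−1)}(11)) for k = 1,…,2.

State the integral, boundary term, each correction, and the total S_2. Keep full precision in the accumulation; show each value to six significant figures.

Integral: ∫_11^27 1/x^3 dx = 0.00344636.
Endpoint term: (f(11) + f(27))/2 = (0.000751315 + 5.08053e-05)/2 = 0.000401060.
So far: 0.00384742.
Order-1 term: 1/12 · (-5.64503e-06 − (-0.000204904)) = 1.66049e-05.
Partial sum through k=1: 0.00386403.
Order-2 term: −1/720 · (-1.54870e-07 − (-3.38684e-05)) = -4.68244e-08.

S_2 ≈ 0.00386398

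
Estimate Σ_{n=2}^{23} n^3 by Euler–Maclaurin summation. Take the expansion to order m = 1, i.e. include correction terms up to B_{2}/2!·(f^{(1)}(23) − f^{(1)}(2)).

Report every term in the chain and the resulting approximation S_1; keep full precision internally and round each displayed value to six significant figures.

S_1 ≈ 76175.0

The integral term ∫_2^23 x^3 dx = 69956.2.
½[f(2) + f(23)] = ½[8.00000 + 12167.0] = 6087.50.
Integral + boundary = 76043.8.
Correction k=1: B_{2}/2! · (f^{(1)}(23) − f^{(1)}(2)) = 1/12 · (1587.00 − 12.0000) = 131.250.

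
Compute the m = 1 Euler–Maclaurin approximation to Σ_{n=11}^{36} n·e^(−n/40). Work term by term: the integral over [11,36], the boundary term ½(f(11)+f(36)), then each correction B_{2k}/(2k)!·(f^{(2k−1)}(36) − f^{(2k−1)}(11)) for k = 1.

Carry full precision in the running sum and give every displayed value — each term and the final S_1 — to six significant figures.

S_1 ≈ 325.009

Integral: ∫_11^36 x·e^(−x/40) dx = 313.555.
Endpoint term: (f(11) + f(36))/2 = (8.35529 + 14.6365)/2 = 11.4959.
Integral + boundary = 325.051.
Correction k=1: B_{2}/2! · (f^{(1)}(36) − f^{(1)}(11)) = 1/12 · (0.0406570 − 0.550690) = -0.0425027.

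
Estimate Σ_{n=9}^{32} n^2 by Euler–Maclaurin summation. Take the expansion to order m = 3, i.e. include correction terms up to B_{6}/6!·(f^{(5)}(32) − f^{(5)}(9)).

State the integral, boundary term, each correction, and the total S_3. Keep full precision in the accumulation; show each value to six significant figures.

Integral: ∫_9^32 x^2 dx = 10679.7.
½[f(9) + f(32)] = ½[81.0000 + 1024.00] = 552.500.
Integral + boundary = 11232.2.
Order-1 term: 1/12 · (64.0000 − 18.0000) = 3.83333.
After k=1: 11236.0.
Order-2 term: −1/720 · (0.00000 − 0.00000) = 0.00000.
After k=2: 11236.0.
Order-3 term: 1/30240 · (0.00000 − 0.00000) = 0.00000.

S_3 ≈ 11236.0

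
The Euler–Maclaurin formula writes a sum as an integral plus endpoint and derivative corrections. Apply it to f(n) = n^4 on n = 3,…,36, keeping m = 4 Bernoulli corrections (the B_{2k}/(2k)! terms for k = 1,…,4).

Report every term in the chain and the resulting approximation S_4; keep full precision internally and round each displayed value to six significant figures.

The integral term ∫_3^36 x^4 dx = 1.20932e+07.
½[f(3) + f(36)] = ½[81.0000 + 1.67962e+06] = 839848.
Running total after boundary: 1.29330e+07.
Order-1 term: 1/12 · (186624 − 108.000) = 15543.0.
After k=1: 1.29486e+07.
Order-2 term: −1/720 · (864.000 − 72.0000) = -1.10000.
After k=2: 1.29486e+07.
Order-3 term: 1/30240 · (0.00000 − 0.00000) = 0.00000.
After k=3: 1.29486e+07.
Order-4 term: −1/1209600 · (0.00000 − 0.00000) = 0.00000.

S_4 ≈ 1.29486e+07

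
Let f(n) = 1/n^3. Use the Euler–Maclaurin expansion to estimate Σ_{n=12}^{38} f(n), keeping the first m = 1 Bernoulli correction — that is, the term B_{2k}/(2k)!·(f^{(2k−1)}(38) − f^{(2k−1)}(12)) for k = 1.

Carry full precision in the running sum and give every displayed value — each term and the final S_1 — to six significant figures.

S_1 ≈ 0.00343636

The integral term ∫_12^38 1/x^3 dx = 0.00312596.
Endpoint term: (f(12) + f(38))/2 = (0.000578704 + 1.82242e-05)/2 = 0.000298464.
Integral + boundary = 0.00342443.
Correction k=1: B_{2}/2! · (f^{(1)}(38) − f^{(1)}(12)) = 1/12 · (-1.43876e-06 − (-0.000144676)) = 1.19364e-05.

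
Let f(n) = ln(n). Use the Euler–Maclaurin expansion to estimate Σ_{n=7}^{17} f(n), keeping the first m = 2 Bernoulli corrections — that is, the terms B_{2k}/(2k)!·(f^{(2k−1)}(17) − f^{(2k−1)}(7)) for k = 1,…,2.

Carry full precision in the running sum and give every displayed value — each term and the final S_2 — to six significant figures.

∫_7^17 ln(x) dx evaluates to 24.5433.
½[f(7) + f(17)] = ½[1.94591 + 2.83321] = 2.38956.
So far: 26.9328.
k=1: B_{2}/(2)! × [f^{(1)}(17) − f^{(1)}(7)] = 1/12 × (0.0588235 − 0.142857) = -0.00700280.
After k=1: 26.9258.
k=2: B_{4}/(4)! × [f^{(3)}(17) − f^{(3)}(7)] = −1/720 × (0.000407083 − 0.00583090) = 7.53308e-06.

S_2 ≈ 26.9258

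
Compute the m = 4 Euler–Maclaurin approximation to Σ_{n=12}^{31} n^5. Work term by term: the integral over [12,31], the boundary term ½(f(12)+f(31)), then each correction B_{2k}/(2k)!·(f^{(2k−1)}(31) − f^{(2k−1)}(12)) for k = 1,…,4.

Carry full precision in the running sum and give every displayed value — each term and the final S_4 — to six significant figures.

The integral term ∫_12^31 x^5 dx = 1.47420e+08.
Boundary: ½(f(12) + f(31)) = ½(248832 + 2.86292e+07) = 1.44390e+07.
Running total after boundary: 1.61859e+08.
Order-1 term: 1/12 · (4.61760e+06 − 103680) = 376160.
After k=1: 1.62235e+08.
Order-2 term: −1/720 · (57660.0 − 8640.00) = -68.0833.
After k=2: 1.62235e+08.
Order-3 term: 1/30240 · (120.000 − 120.000) = 0.00000.
After k=3: 1.62235e+08.
Order-4 term: −1/1209600 · (0.00000 − 0.00000) = 0.00000.

S_4 ≈ 1.62235e+08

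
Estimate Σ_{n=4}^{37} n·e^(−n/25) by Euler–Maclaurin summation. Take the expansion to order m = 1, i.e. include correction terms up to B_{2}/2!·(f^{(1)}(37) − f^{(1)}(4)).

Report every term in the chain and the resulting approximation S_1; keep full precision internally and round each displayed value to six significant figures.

S_1 ≈ 270.813

∫_4^37 x·e^(−x/25) dx evaluates to 264.966.
½[f(4) + f(37)] = ½[3.40858 + 8.42259] = 5.91558.
Running total after boundary: 270.881.
Correction k=1: B_{2}/2! · (f^{(1)}(37) − f^{(1)}(4)) = 1/12 · (-0.109266 − 0.715801) = -0.0687556.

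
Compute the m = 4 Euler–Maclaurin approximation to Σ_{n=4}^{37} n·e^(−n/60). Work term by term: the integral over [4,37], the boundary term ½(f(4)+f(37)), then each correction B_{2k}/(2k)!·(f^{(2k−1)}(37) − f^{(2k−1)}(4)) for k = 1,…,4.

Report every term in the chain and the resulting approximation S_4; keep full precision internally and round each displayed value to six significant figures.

∫_4^37 x·e^(−x/60) dx evaluates to 451.057.
½[f(4) + f(37)] = ½[3.74203 + 19.9704] = 11.8562.
So far: 462.913.
Correction k=1: B_{2}/2! · (f^{(1)}(37) − f^{(1)}(4)) = 1/12 · (0.206901 − 0.873140) = -0.0555199.
Partial sum through k=1: 462.857.
Correction k=2: B_{4}/4! · (f^{(3)}(37) − f^{(3)}(4)) = −1/720 · (0.000357328 − 0.000762265) = 5.62412e-07.
Partial sum through k=2: 462.857.
Correction k=3: B_{6}/6! · (f^{(5)}(37) − f^{(5)}(4)) = 1/30240 · (1.82551e-07 − 3.56109e-07) = -5.73933e-12.
Partial sum through k=3: 462.857.
Correction k=4: B_{8}/8! · (f^{(7)}(37) − f^{(7)}(4)) = −1/1209600 · (7.38457e-11 − 1.39021e-10) = 5.38820e-17.

S_4 ≈ 462.857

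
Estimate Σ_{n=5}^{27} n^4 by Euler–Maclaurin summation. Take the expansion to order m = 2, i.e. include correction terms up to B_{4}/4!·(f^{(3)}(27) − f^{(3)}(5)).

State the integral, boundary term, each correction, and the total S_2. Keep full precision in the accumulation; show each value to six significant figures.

S_2 ≈ 3.14171e+06

The integral term ∫_5^27 x^4 dx = 2.86916e+06.
Boundary: ½(f(5) + f(27)) = ½(625.000 + 531441) = 266033.
Running total after boundary: 3.13519e+06.
Correction k=1: B_{2}/2! · (f^{(1)}(27) − f^{(1)}(5)) = 1/12 · (78732.0 − 500.000) = 6519.33.
After k=1: 3.14171e+06.
Correction k=2: B_{4}/4! · (f^{(3)}(27) − f^{(3)}(5)) = −1/720 · (648.000 − 120.000) = -0.733333.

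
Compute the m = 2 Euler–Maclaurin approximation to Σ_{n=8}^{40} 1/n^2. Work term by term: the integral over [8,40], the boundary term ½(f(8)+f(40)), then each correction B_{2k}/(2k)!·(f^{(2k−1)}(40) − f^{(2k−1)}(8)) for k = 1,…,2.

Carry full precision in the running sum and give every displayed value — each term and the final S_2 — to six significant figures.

S_2 ≈ 0.108447

The integral term ∫_8^40 1/x^2 dx = 0.100000.
Boundary: ½(f(8) + f(40)) = ½(0.0156250 + 0.000625000) = 0.00812500.
Integral + boundary = 0.108125.
k=1: B_{2}/(2)! × [f^{(1)}(40) − f^{(1)}(8)] = 1/12 × (-3.12500e-05 − (-0.00390625)) = 0.000322917.
After k=1: 0.108448.
k=2: B_{4}/(4)! × [f^{(3)}(40) − f^{(3)}(8)] = −1/720 × (-2.34375e-07 − (-0.000732422)) = -1.01693e-06.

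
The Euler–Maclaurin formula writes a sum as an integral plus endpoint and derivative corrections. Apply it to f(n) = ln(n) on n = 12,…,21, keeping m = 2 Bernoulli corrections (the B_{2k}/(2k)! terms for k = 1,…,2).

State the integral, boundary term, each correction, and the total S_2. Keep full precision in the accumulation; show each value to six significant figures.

Integral: ∫_12^21 ln(x) dx = 25.1161.
½[f(12) + f(21)] = ½[2.48491 + 3.04452] = 2.76471.
So far: 27.8808.
Correction k=1: B_{2}/2! · (f^{(1)}(21) − f^{(1)}(12)) = 1/12 · (0.0476190 − 0.0833333) = -0.00297619.
After k=1: 27.8778.
Correction k=2: B_{4}/4! · (f^{(3)}(21) − f^{(3)}(12)) = −1/720 · (0.000215959 − 0.00115741) = 1.30757e-06.

S_2 ≈ 27.8778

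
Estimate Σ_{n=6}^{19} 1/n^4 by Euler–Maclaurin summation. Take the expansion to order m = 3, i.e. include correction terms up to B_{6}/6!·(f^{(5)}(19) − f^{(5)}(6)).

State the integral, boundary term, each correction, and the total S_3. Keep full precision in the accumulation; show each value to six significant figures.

The integral term ∫_6^19 1/x^4 dx = 0.00149461.
Endpoint term: (f(6) + f(19))/2 = (0.000771605 + 7.67336e-06)/2 = 0.000389639.
Integral + boundary = 0.00188425.
Correction k=1: B_{2}/2! · (f^{(1)}(19) − f^{(1)}(6)) = 1/12 · (-1.61544e-06 − (-0.000514403)) = 4.27323e-05.
Partial sum through k=1: 0.00192698.
Correction k=2: B_{4}/4! · (f^{(3)}(19) − f^{(3)}(6)) = −1/720 · (-1.34247e-07 − (-0.000428669)) = -5.95188e-07.
Partial sum through k=2: 0.00192639.
Correction k=3: B_{6}/6! · (f^{(5)}(19) − f^{(5)}(6)) = 1/30240 · (-2.08251e-08 − (-0.000666819)) = 2.20502e-08.

S_3 ≈ 0.00192641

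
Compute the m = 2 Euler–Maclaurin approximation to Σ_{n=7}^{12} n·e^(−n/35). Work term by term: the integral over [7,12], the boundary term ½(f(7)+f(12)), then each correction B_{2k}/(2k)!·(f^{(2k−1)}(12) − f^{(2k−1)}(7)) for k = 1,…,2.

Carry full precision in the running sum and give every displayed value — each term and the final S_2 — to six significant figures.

∫_7^12 x·e^(−x/35) dx evaluates to 36.0126.
Boundary: ½(f(7) + f(12)) = ½(5.73112 + 8.51688) = 7.12400.
So far: 43.1366.
Correction k=1: B_{2}/2! · (f^{(1)}(12) − f^{(1)}(7)) = 1/12 · (0.466400 − 0.654985) = -0.0157154.
Running total after k=1: 43.1209.
Correction k=2: B_{4}/4! · (f^{(3)}(12) − f^{(3)}(7)) = −1/720 · (0.00153949 − 0.00187138) = 4.60960e-07.

S_2 ≈ 43.1209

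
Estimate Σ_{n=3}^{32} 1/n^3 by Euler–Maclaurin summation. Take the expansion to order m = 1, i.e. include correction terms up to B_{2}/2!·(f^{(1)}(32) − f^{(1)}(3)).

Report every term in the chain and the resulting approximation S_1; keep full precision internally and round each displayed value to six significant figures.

S_1 ≈ 0.0766872

Integral: ∫_3^32 1/x^3 dx = 0.0550673.
Boundary: ½(f(3) + f(32)) = ½(0.0370370 + 3.05176e-05) = 0.0185338.
So far: 0.0736011.
k=1: B_{2}/(2)! × [f^{(1)}(32) − f^{(1)}(3)] = 1/12 × (-2.86102e-06 − (-0.0370370)) = 0.00308618.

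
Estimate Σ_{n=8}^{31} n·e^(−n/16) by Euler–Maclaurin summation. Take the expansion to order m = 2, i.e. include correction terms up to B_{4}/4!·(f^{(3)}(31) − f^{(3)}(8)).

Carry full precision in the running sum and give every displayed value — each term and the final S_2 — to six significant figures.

Integral: ∫_8^31 x·e^(−x/16) dx = 124.572.
½[f(8) + f(31)] = ½[4.85225 + 4.46597] = 4.65911.
Running total after boundary: 129.231.
k=1: B_{2}/(2)! × [f^{(1)}(31) − f^{(1)}(8)] = 1/12 × (-0.135060 − 0.303265) = -0.0365271.
Partial sum through k=1: 129.194.
k=2: B_{4}/(4)! × [f^{(3)}(31) − f^{(3)}(8)] = −1/720 × (0.000597920 − 0.00592315) = 7.39615e-06.

S_2 ≈ 129.194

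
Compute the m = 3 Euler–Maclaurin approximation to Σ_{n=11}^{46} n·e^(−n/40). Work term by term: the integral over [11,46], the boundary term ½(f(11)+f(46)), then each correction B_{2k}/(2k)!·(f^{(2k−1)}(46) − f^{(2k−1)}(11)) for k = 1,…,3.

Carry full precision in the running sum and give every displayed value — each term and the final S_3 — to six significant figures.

S_3 ≈ 471.707

Integral: ∫_11^46 x·e^(−x/40) dx = 460.297.
½[f(11) + f(46)] = ½[8.35529 + 14.5653] = 11.4603.
Running total after boundary: 471.757.
Correction k=1: B_{2}/2! · (f^{(1)}(46) − f^{(1)}(11)) = 1/12 · (-0.0474955 − 0.550690) = -0.0498488.
Partial sum through k=1: 471.707.
Correction k=2: B_{4}/4! · (f^{(3)}(46) − f^{(3)}(11)) = −1/720 · (0.000366111 − 0.00129365) = 1.28824e-06.
Partial sum through k=2: 471.707.
Correction k=3: B_{6}/6! · (f^{(5)}(46) − f^{(5)}(11)) = 1/30240 · (4.76192e-07 − 1.40194e-06) = -3.06135e-11.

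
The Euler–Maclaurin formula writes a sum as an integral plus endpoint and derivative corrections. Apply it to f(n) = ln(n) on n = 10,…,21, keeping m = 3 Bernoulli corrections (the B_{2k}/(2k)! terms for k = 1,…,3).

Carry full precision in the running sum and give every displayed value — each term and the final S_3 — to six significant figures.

The integral term ∫_10^21 ln(x) dx = 29.9091.
Endpoint term: (f(10) + f(21))/2 = (2.30259 + 3.04452)/2 = 2.67355.
Running total after boundary: 32.5827.
Correction k=1: B_{2}/2! · (f^{(1)}(21) − f^{(1)}(10)) = 1/12 · (0.0476190 − 0.100000) = -0.00436508.
Partial sum through k=1: 32.5783.
Correction k=2: B_{4}/4! · (f^{(3)}(21) − f^{(3)}(10)) = −1/720 · (0.000215959 − 0.00200000) = 2.47783e-06.
Partial sum through k=2: 32.5783.
Correction k=3: B_{6}/6! · (f^{(5)}(21) − f^{(5)}(10)) = 1/30240 · (5.87645e-06 − 0.000240000) = -7.74218e-09.

S_3 ≈ 32.5783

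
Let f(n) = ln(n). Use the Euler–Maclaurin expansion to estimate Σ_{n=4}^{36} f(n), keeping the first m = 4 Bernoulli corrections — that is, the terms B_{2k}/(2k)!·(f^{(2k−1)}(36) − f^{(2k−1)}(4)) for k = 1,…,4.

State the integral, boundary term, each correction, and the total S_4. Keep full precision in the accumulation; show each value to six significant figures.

S_4 ≈ 93.9279

∫_4^36 ln(x) dx evaluates to 91.4615.
Endpoint term: (f(4) + f(36))/2 = (1.38629 + 3.58352)/2 = 2.48491.
So far: 93.9464.
k=1: B_{2}/(2)! × [f^{(1)}(36) − f^{(1)}(4)] = 1/12 × (0.0277778 − 0.250000) = -0.0185185.
Running total after k=1: 93.9279.
k=2: B_{4}/(4)! × [f^{(3)}(36) − f^{(3)}(4)] = −1/720 × (4.28669e-05 − 0.0312500) = 4.33432e-05.
Running total after k=2: 93.9279.
k=3: B_{6}/(6)! × [f^{(5)}(36) − f^{(5)}(4)] = 1/30240 × (3.96916e-07 − 0.0234375) = -7.75036e-07.
Running total after k=3: 93.9279.
k=4: B_{8}/(8)! × [f^{(7)}(36) − f^{(7)}(4)] = −1/1209600 × (9.18787e-09 − 0.0439453) = 3.63304e-08.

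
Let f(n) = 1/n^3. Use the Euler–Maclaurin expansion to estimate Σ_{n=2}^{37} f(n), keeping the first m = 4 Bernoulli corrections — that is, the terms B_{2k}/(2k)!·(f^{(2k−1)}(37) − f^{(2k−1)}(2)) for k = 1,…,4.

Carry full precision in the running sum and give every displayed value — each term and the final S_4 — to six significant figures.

S_4 ≈ 0.201646

Integral: ∫_2^37 1/x^3 dx = 0.124635.
Boundary: ½(f(2) + f(37)) = ½(0.125000 + 1.97422e-05) = 0.0625099.
So far: 0.187145.
Correction k=1: B_{2}/2! · (f^{(1)}(37) − f^{(1)}(2)) = 1/12 · (-1.60072e-06 − (-0.187500)) = 0.0156249.
Partial sum through k=1: 0.202770.
Correction k=2: B_{4}/4! · (f^{(3)}(37) − f^{(3)}(2)) = −1/720 · (-2.33852e-08 − (-0.937500)) = -0.00130208.
Partial sum through k=2: 0.201467.
Correction k=3: B_{6}/6! · (f^{(5)}(37) − f^{(5)}(2)) = 1/30240 · (-7.17442e-10 − (-9.84375)) = 0.000325521.
Partial sum through k=3: 0.201793.
Correction k=4: B_{8}/8! · (f^{(7)}(37) − f^{(7)}(2)) = −1/1209600 · (-3.77325e-11 − (-177.188)) = -0.000146484.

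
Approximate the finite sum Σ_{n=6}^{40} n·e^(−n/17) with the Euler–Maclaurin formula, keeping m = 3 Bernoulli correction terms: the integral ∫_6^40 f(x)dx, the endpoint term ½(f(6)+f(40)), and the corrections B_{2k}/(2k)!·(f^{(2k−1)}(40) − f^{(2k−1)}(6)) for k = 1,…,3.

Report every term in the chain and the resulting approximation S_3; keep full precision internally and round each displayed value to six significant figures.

∫_6^40 x·e^(−x/17) dx evaluates to 182.583.
Endpoint term: (f(6) + f(40))/2 = (4.21571 + 3.80356)/2 = 4.00964.
Running total after boundary: 186.592.
k=1: B_{2}/(2)! × [f^{(1)}(40) − f^{(1)}(6)] = 1/12 × (-0.128650 − 0.454636) = -0.0486071.
After k=1: 186.544.
k=2: B_{4}/(4)! × [f^{(3)}(40) − f^{(3)}(6)] = −1/720 × (0.000212900 − 0.00643555) = 8.64256e-06.
After k=2: 186.544.
k=3: B_{6}/(6)! × [f^{(5)}(40) − f^{(5)}(6)] = 1/30240 × (3.01369e-06 − 3.90933e-05) = -1.19311e-09.

S_3 ≈ 186.544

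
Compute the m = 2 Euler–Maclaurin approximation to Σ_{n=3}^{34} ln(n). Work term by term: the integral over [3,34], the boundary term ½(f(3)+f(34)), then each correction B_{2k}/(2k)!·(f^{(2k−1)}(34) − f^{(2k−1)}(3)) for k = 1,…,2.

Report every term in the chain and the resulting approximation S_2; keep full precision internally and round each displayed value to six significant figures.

Integral: ∫_3^34 ln(x) dx = 85.6004.
Boundary: ½(f(3) + f(34)) = ½(1.09861 + 3.52636) = 2.31249.
So far: 87.9129.
k=1: B_{2}/(2)! × [f^{(1)}(34) − f^{(1)}(3)] = 1/12 × (0.0294118 − 0.333333) = -0.0253268.
Partial sum through k=1: 87.8876.
k=2: B_{4}/(4)! × [f^{(3)}(34) − f^{(3)}(3)] = −1/720 × (5.08854e-05 − 0.0740741) = 0.000102810.

S_2 ≈ 87.8877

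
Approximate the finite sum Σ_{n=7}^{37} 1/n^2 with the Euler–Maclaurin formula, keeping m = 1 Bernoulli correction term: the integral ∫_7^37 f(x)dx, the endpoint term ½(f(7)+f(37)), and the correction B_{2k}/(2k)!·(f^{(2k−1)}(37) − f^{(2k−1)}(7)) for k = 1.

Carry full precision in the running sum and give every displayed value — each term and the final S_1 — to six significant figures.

S_1 ≈ 0.126882

The integral term ∫_7^37 1/x^2 dx = 0.115830.
½[f(7) + f(37)] = ½[0.0204082 + 0.000730460] = 0.0105693.
So far: 0.126399.
k=1: B_{2}/(2)! × [f^{(1)}(37) − f^{(1)}(7)] = 1/12 × (-3.94843e-05 − (-0.00583090)) = 0.000482618.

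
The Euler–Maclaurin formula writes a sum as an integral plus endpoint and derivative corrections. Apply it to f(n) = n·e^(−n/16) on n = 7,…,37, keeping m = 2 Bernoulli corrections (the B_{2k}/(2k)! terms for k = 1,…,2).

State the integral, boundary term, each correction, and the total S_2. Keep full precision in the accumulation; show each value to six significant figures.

S_2 ≈ 157.686

Integral: ∫_7^37 x·e^(−x/16) dx = 153.635.
Endpoint term: (f(7) + f(37))/2 = (4.51954 + 3.66350)/2 = 4.09152.
Integral + boundary = 157.727.
k=1: B_{2}/(2)! × [f^{(1)}(37) − f^{(1)}(7)] = 1/12 × (-0.129955 − 0.363177) = -0.0410944.
After k=1: 157.686.
k=2: B_{4}/(4)! × [f^{(3)}(37) − f^{(3)}(7)] = −1/720 × (0.000265905 − 0.00646279) = 8.60679e-06.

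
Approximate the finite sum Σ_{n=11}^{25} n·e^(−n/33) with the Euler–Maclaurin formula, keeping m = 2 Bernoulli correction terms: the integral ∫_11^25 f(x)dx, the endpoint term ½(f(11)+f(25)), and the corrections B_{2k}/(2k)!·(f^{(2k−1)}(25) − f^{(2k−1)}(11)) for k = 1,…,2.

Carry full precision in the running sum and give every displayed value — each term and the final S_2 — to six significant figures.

S_2 ≈ 152.888

Integral: ∫_11^25 x·e^(−x/33) dx = 143.117.
Boundary: ½(f(11) + f(25)) = ½(7.88184 + 11.7200) = 9.80094.
So far: 152.918.
Order-1 term: 1/12 · (0.113649 − 0.477688) = -0.0303366.
Partial sum through k=1: 152.888.
Order-2 term: −1/720 · (0.000965337 − 0.00175459) = 1.09619e-06.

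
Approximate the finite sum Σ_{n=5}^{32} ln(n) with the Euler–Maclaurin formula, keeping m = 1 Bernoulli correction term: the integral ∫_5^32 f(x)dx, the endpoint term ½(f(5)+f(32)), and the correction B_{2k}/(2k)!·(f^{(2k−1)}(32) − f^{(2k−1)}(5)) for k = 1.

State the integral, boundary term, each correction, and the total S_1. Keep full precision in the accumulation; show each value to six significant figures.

The integral term ∫_5^32 ln(x) dx = 75.8564.
½[f(5) + f(32)] = ½[1.60944 + 3.46574] = 2.53759.
Running total after boundary: 78.3939.
k=1: B_{2}/(2)! × [f^{(1)}(32) − f^{(1)}(5)] = 1/12 × (0.0312500 − 0.200000) = -0.0140625.

S_1 ≈ 78.3799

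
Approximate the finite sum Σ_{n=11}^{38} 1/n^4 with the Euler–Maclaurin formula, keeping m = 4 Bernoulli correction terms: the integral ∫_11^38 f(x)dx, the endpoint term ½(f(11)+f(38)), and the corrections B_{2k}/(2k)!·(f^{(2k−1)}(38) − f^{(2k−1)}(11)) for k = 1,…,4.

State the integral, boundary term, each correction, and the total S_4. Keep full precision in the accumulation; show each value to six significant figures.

S_4 ≈ 0.000280811

Integral: ∫_11^38 1/x^4 dx = 0.000244364.
½[f(11) + f(38)] = ½[6.83013e-05 + 4.79585e-07] = 3.43905e-05.
So far: 0.000278754.
Order-1 term: 1/12 · (-5.04826e-08 − (-2.48369e-05)) = 2.06553e-06.
Running total after k=1: 0.000280820.
Order-2 term: −1/720 · (-1.04881e-09 − (-6.15790e-06)) = -8.55118e-09.
Running total after k=2: 0.000280811.
Order-3 term: 1/30240 · (-4.06740e-11 − (-2.84994e-06)) = 9.42426e-11.
Running total after k=3: 0.000280811.
Order-4 term: −1/1209600 · (-2.53508e-12 − (-2.11979e-06)) = -1.75247e-12.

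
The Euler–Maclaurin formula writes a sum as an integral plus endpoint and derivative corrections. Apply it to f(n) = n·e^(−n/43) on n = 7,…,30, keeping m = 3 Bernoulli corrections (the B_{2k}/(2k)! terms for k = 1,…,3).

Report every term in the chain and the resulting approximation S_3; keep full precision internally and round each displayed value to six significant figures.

S_3 ≈ 274.986

The integral term ∫_7^30 x·e^(−x/43) dx = 264.593.
Boundary: ½(f(7) + f(30)) = ½(5.94838 + 14.9322) = 10.4403.
Running total after boundary: 275.033.
Correction k=1: B_{2}/2! · (f^{(1)}(30) − f^{(1)}(7)) = 1/12 · (0.150480 − 0.711435) = -0.0467462.
Partial sum through k=1: 274.986.
Correction k=2: B_{4}/4! · (f^{(3)}(30) − f^{(3)}(7)) = −1/720 · (0.000619774 − 0.00130393) = 9.50221e-07.
Partial sum through k=2: 274.986.
Correction k=3: B_{6}/6! · (f^{(5)}(30) − f^{(5)}(7)) = 1/30240 · (6.26373e-07 − 1.20233e-06) = -1.90460e-11.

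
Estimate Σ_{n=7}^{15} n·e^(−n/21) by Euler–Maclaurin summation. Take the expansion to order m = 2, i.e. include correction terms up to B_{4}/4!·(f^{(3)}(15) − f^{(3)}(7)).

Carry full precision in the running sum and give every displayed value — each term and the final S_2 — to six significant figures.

S_2 ≈ 57.3782

The integral term ∫_7^15 x·e^(−x/21) dx = 51.2269.
½[f(7) + f(15)] = ½[5.01572 + 7.34312] = 6.17942.
Running total after boundary: 57.4063.
Correction k=1: B_{2}/2! · (f^{(1)}(15) − f^{(1)}(7)) = 1/12 · (0.139869 − 0.477688) = -0.0281515.
Running total after k=1: 57.3782.
Correction k=2: B_{4}/4! · (f^{(3)}(15) − f^{(3)}(7)) = −1/720 · (0.00253731 − 0.00433277) = 2.49369e-06.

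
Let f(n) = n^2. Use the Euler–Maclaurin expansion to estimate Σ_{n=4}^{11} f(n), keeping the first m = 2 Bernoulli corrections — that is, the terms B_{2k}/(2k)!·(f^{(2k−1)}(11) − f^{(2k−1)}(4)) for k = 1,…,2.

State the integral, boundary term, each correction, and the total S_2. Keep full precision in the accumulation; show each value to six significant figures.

The integral term ∫_4^11 x^2 dx = 422.333.
½[f(4) + f(11)] = ½[16.0000 + 121.000] = 68.5000.
Integral + boundary = 490.833.
Correction k=1: B_{2}/2! · (f^{(1)}(11) − f^{(1)}(4)) = 1/12 · (22.0000 − 8.00000) = 1.16667.
Partial sum through k=1: 492.000.
Correction k=2: B_{4}/4! · (f^{(3)}(11) − f^{(3)}(4)) = −1/720 · (0.00000 − 0.00000) = 0.00000.

S_2 ≈ 492.000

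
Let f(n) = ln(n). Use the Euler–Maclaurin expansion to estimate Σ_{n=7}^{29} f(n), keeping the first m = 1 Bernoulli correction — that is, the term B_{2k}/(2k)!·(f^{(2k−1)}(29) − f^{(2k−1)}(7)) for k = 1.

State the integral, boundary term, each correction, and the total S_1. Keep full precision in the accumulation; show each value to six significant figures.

Integral: ∫_7^29 ln(x) dx = 62.0302.
Boundary: ½(f(7) + f(29)) = ½(1.94591 + 3.36730) = 2.65660.
So far: 64.6868.
Order-1 term: 1/12 · (0.0344828 − 0.142857) = -0.00903120.

S_1 ≈ 64.6778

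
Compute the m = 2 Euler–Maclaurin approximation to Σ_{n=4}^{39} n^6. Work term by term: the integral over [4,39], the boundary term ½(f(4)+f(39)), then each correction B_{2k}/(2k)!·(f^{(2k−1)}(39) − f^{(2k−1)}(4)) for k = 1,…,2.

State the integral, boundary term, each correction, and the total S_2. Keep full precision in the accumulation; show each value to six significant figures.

S_2 ≈ 2.14089e+10

The integral term ∫_4^39 x^6 dx = 1.96044e+10.
½[f(4) + f(39)] = ½[4096.00 + 3.51874e+09] = 1.75937e+09.
So far: 2.13638e+10.
Order-1 term: 1/12 · (5.41345e+08 − 6144.00) = 4.51116e+07.
Partial sum through k=1: 2.14089e+10.
Order-2 term: −1/720 · (7.11828e+06 − 7680.00) = -9875.83.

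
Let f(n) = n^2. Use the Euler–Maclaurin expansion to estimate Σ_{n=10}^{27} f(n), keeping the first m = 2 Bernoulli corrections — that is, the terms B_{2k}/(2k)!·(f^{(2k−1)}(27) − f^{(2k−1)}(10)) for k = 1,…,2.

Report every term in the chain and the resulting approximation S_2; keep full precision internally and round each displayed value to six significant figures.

S_2 ≈ 6645.00

Integral: ∫_10^27 x^2 dx = 6227.67.
Endpoint term: (f(10) + f(27))/2 = (100.000 + 729.000)/2 = 414.500.
So far: 6642.17.
Correction k=1: B_{2}/2! · (f^{(1)}(27) − f^{(1)}(10)) = 1/12 · (54.0000 − 20.0000) = 2.83333.
Running total after k=1: 6645.00.
Correction k=2: B_{4}/4! · (f^{(3)}(27) − f^{(3)}(10)) = −1/720 · (0.00000 − 0.00000) = 0.00000.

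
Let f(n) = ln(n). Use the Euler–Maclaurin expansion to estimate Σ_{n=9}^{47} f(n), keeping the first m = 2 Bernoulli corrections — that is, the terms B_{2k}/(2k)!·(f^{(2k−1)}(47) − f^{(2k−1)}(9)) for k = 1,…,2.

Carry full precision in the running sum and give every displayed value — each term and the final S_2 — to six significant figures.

∫_9^47 ln(x) dx evaluates to 123.182.
Boundary: ½(f(9) + f(47)) = ½(2.19722 + 3.85015) = 3.02369.
So far: 126.206.
Order-1 term: 1/12 · (0.0212766 − 0.111111) = -0.00748621.
Partial sum through k=1: 126.198.
Order-2 term: −1/720 · (1.92636e-05 − 0.00274348) = 3.78364e-06.

S_2 ≈ 126.198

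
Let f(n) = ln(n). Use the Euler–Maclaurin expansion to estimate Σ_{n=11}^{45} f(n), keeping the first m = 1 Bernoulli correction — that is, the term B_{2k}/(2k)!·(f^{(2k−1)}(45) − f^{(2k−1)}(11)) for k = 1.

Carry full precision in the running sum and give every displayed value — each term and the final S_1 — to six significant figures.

S_1 ≈ 114.020

∫_11^45 ln(x) dx evaluates to 110.923.
Boundary: ½(f(11) + f(45)) = ½(2.39790 + 3.80666) = 3.10228.
Integral + boundary = 114.025.
Order-1 term: 1/12 · (0.0222222 − 0.0909091) = -0.00572391.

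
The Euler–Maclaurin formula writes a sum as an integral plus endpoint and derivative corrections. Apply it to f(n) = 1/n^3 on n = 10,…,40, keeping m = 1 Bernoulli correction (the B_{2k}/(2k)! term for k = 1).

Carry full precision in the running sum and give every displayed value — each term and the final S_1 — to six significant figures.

Integral: ∫_10^40 1/x^3 dx = 0.00468750.
Boundary: ½(f(10) + f(40)) = ½(0.00100000 + 1.56250e-05) = 0.000507813.
Running total after boundary: 0.00519531.
Correction k=1: B_{2}/2! · (f^{(1)}(40) − f^{(1)}(10)) = 1/12 · (-1.17187e-06 − (-0.000300000)) = 2.49023e-05.

S_1 ≈ 0.00522021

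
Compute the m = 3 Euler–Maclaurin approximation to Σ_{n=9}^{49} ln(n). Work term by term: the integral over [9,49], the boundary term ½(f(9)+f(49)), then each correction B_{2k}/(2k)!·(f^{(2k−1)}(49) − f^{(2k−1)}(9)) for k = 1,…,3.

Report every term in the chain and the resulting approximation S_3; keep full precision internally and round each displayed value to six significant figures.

S_3 ≈ 133.961

∫_9^49 ln(x) dx evaluates to 130.924.
Boundary: ½(f(9) + f(49)) = ½(2.19722 + 3.89182) = 3.04452.
Running total after boundary: 133.969.
Correction k=1: B_{2}/2! · (f^{(1)}(49) − f^{(1)}(9)) = 1/12 · (0.0204082 − 0.111111) = -0.00755858.
Running total after k=1: 133.961.
Correction k=2: B_{4}/4! · (f^{(3)}(49) − f^{(3)}(9)) = −1/720 · (1.69997e-05 − 0.00274348) = 3.78678e-06.
Running total after k=2: 133.961.
Correction k=3: B_{6}/6! · (f^{(5)}(49) − f^{(5)}(9)) = 1/30240 · (8.49632e-08 − 0.000406442) = -1.34377e-08.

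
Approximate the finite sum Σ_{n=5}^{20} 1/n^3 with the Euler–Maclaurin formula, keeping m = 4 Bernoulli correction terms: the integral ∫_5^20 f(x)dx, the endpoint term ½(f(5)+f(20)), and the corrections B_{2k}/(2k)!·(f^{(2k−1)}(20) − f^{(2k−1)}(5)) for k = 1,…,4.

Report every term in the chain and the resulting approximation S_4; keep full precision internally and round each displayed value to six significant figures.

The integral term ∫_5^20 1/x^3 dx = 0.0187500.
½[f(5) + f(20)] = ½[0.00800000 + 0.000125000] = 0.00406250.
Running total after boundary: 0.0228125.
Order-1 term: 1/12 · (-1.87500e-05 − (-0.00480000)) = 0.000398437.
Partial sum through k=1: 0.0232109.
Order-2 term: −1/720 · (-9.37500e-07 − (-0.00384000)) = -5.33203e-06.
Partial sum through k=2: 0.0232056.
Order-3 term: 1/30240 · (-9.84375e-08 − (-0.00645120)) = 2.13330e-07.
Partial sum through k=3: 0.0232058.
Order-4 term: −1/1209600 · (-1.77188e-08 − (-0.0185795)) = -1.53600e-08.

S_4 ≈ 0.0232058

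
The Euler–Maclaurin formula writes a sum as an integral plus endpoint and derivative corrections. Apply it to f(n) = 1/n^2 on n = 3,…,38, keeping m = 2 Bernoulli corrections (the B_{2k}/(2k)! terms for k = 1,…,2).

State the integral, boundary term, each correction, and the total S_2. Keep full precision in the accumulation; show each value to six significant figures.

S_2 ≈ 0.368952

Integral: ∫_3^38 1/x^2 dx = 0.307018.
Boundary: ½(f(3) + f(38)) = ½(0.111111 + 0.000692521) = 0.0559018.
Running total after boundary: 0.362919.
k=1: B_{2}/(2)! × [f^{(1)}(38) − f^{(1)}(3)] = 1/12 × (-3.64485e-05 − (-0.0740741)) = 0.00616980.
Running total after k=1: 0.369089.
k=2: B_{4}/(4)! × [f^{(3)}(38) − f^{(3)}(3)] = −1/720 × (-3.02896e-07 − (-0.0987654)) = -0.000137174.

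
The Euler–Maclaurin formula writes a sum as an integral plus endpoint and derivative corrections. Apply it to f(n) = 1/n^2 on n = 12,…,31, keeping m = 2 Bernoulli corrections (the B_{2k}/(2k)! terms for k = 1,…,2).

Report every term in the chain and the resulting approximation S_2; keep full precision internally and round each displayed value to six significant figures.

The integral term ∫_12^31 1/x^2 dx = 0.0510753.
½[f(12) + f(31)] = ½[0.00694444 + 0.00104058] = 0.00399251.
So far: 0.0550678.
Correction k=1: B_{2}/2! · (f^{(1)}(31) − f^{(1)}(12)) = 1/12 · (-6.71344e-05 − (-0.00115741)) = 9.08561e-05.
After k=1: 0.0551586.
Correction k=2: B_{4}/4! · (f^{(3)}(31) − f^{(3)}(12)) = −1/720 · (-8.38306e-07 − (-9.64506e-05)) = -1.32795e-07.

S_2 ≈ 0.0551585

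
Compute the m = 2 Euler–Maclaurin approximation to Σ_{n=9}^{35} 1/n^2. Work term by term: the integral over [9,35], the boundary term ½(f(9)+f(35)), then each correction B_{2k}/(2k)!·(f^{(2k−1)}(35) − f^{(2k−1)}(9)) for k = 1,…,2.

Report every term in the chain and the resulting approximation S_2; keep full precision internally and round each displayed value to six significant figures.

∫_9^35 1/x^2 dx evaluates to 0.0825397.
Endpoint term: (f(9) + f(35))/2 = (0.0123457 + 0.000816327)/2 = 0.00658100.
Integral + boundary = 0.0891207.
Order-1 term: 1/12 · (-4.66472e-05 − (-0.00274348)) = 0.000224736.
Running total after k=1: 0.0893454.
Order-2 term: −1/720 · (-4.56952e-07 − (-0.000406442)) = -5.63868e-07.

S_2 ≈ 0.0893449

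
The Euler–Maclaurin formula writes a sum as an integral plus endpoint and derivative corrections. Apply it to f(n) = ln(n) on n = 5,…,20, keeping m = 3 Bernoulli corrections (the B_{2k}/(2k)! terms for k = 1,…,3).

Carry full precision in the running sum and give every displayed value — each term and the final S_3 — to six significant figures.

S_3 ≈ 39.1576

Integral: ∫_5^20 ln(x) dx = 36.8675.
½[f(5) + f(20)] = ½[1.60944 + 2.99573] = 2.30259.
Running total after boundary: 39.1700.
Correction k=1: B_{2}/2! · (f^{(1)}(20) − f^{(1)}(5)) = 1/12 · (0.0500000 − 0.200000) = -0.0125000.
Running total after k=1: 39.1575.
Correction k=2: B_{4}/4! · (f^{(3)}(20) − f^{(3)}(5)) = −1/720 · (0.000250000 − 0.0160000) = 2.18750e-05.
Running total after k=2: 39.1576.
Correction k=3: B_{6}/6! · (f^{(5)}(20) − f^{(5)}(5)) = 1/30240 · (7.50000e-06 − 0.00768000) = -2.53720e-07.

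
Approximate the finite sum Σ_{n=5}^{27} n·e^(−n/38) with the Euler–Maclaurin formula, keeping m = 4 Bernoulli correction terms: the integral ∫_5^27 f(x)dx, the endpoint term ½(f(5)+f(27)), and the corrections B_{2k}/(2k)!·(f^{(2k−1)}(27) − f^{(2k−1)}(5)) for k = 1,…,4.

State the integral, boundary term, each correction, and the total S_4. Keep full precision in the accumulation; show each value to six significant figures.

S_4 ≈ 227.596

∫_5^27 x·e^(−x/38) dx evaluates to 218.822.
Endpoint term: (f(5) + f(27))/2 = (4.38355 + 13.2674)/2 = 8.82548.
Integral + boundary = 227.648.
k=1: B_{2}/(2)! × [f^{(1)}(27) − f^{(1)}(5)] = 1/12 × (0.142243 − 0.761353) = -0.0515925.
Running total after k=1: 227.596.
k=2: B_{4}/(4)! × [f^{(3)}(27) − f^{(3)}(5)] = −1/720 × (0.000779096 − 0.00174153) = 1.33672e-06.
Running total after k=2: 227.596.
k=3: B_{6}/(6)! × [f^{(5)}(27) − f^{(5)}(5)] = 1/30240 × (1.01086e-06 − 2.04696e-06) = -3.42626e-11.
Running total after k=3: 227.596.
k=4: B_{8}/(8)! × [f^{(7)}(27) − f^{(7)}(5)] = −1/1209600 × (1.02644e-09 − 1.99991e-09) = 8.04787e-16.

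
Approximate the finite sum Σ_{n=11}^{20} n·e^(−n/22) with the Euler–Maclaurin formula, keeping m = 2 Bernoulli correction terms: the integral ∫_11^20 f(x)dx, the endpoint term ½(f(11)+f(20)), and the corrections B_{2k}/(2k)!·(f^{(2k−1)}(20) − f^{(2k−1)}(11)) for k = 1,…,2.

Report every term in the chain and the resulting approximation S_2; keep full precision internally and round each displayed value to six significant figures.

S_2 ≈ 75.4132

The integral term ∫_11^20 x·e^(−x/22) dx = 68.0706.
Boundary: ½(f(11) + f(20)) = ½(6.67184 + 8.05781) = 7.36482.
Running total after boundary: 75.4354.
k=1: B_{2}/(2)! × [f^{(1)}(20) − f^{(1)}(11)] = 1/12 × (0.0366264 − 0.303265) = -0.0222199.
Partial sum through k=1: 75.4132.
k=2: B_{4}/(4)! × [f^{(3)}(20) − f^{(3)}(11)] = −1/720 × (0.00174051 − 0.00313291) = 1.93388e-06.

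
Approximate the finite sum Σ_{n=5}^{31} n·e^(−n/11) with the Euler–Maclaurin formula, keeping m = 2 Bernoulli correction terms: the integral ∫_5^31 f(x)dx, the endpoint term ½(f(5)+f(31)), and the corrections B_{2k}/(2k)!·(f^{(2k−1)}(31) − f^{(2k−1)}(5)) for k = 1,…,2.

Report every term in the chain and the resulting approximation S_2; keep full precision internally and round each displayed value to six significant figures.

S_2 ≈ 86.6001

∫_5^31 x·e^(−x/11) dx evaluates to 84.1255.
Endpoint term: (f(5) + f(31))/2 = (3.17368 + 1.85115)/2 = 2.51241.
Running total after boundary: 86.6380.
Order-1 term: 1/12 · (-0.108572 − 0.346220) = -0.0378993.
Partial sum through k=1: 86.6001.
Order-2 term: −1/720 · (8.97286e-05 − 0.0133528) = 1.84210e-05.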